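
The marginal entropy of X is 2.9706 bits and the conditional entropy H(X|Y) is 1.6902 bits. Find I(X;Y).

I(X;Y) = H(X) - H(X|Y)
I(X;Y) = 2.9706 - 1.6902 = 1.2804 bits


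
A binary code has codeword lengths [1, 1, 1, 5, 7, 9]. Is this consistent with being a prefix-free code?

Kraft inequality: Σ 2^(-l_i) ≤ 1 for prefix-free code
Calculating: 2^(-1) + 2^(-1) + 2^(-1) + 2^(-5) + 2^(-7) + 2^(-9)
= 0.5 + 0.5 + 0.5 + 0.03125 + 0.0078125 + 0.001953125
= 1.5410
Since 1.5410 > 1, prefix-free code does not exist


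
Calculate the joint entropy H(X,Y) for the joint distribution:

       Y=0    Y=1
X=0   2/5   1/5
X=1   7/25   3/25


H(X,Y) = -Σ p(x,y) log₂ p(x,y)
  p(0,0)=2/5: -0.4000 × log₂(0.4000) = 0.5288
  p(0,1)=1/5: -0.2000 × log₂(0.2000) = 0.4644
  p(1,0)=7/25: -0.2800 × log₂(0.2800) = 0.5142
  p(1,1)=3/25: -0.1200 × log₂(0.1200) = 0.3671
H(X,Y) = 1.8744 bits


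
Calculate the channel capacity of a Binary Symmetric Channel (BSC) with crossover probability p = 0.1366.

For BSC with error probability p:
C = 1 - H(p) where H(p) is binary entropy
H(0.1366) = -0.1366 × log₂(0.1366) - 0.8634 × log₂(0.8634)
H(p) = 0.5753
C = 1 - 0.5753 = 0.4247 bits/use


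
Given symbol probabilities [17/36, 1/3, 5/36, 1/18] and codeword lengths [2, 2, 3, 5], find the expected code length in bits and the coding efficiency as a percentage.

Average length L = Σ p_i × l_i = 2.3056 bits
Entropy H = 1.6667 bits
Efficiency η = H/L × 100% = 72.29%


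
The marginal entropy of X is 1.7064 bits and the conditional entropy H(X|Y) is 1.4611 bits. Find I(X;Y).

I(X;Y) = H(X) - H(X|Y)
I(X;Y) = 1.7064 - 1.4611 = 0.2453 bits


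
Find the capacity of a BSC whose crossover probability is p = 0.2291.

For BSC with error probability p:
C = 1 - H(p) where H(p) is binary entropy
H(0.2291) = -0.2291 × log₂(0.2291) - 0.7709 × log₂(0.7709)
H(p) = 0.7764
C = 1 - 0.7764 = 0.2236 bits/use


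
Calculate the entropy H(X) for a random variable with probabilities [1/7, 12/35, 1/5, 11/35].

H(X) = -Σ p(x) log₂ p(x)
  -1/7 × log₂(1/7) = 0.4011
  -12/35 × log₂(12/35) = 0.5295
  -1/5 × log₂(1/5) = 0.4644
  -11/35 × log₂(11/35) = 0.5248
H(X) = 1.9197 bits


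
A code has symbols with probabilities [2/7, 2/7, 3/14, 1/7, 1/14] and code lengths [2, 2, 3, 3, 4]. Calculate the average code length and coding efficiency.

Average length L = Σ p_i × l_i = 2.5000 bits
Entropy H = 2.1820 bits
Efficiency η = H/L × 100% = 87.28%


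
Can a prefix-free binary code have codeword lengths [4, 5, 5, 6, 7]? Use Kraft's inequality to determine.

Kraft inequality: Σ 2^(-l_i) ≤ 1 for prefix-free code
Calculating: 2^(-4) + 2^(-5) + 2^(-5) + 2^(-6) + 2^(-7)
= 0.0625 + 0.03125 + 0.03125 + 0.015625 + 0.0078125
= 0.1484
Since 0.1484 ≤ 1, prefix-free code exists


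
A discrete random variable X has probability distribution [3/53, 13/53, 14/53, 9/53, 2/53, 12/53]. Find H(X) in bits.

H(X) = -Σ p(x) log₂ p(x)
  -3/53 × log₂(3/53) = 0.2345
  -13/53 × log₂(13/53) = 0.4973
  -14/53 × log₂(14/53) = 0.5073
  -9/53 × log₂(9/53) = 0.4344
  -2/53 × log₂(2/53) = 0.1784
  -12/53 × log₂(12/53) = 0.4852
H(X) = 2.3371 bits


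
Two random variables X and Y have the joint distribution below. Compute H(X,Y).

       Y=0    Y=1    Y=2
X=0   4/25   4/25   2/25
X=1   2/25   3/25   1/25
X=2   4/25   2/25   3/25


H(X,Y) = -Σ p(x,y) log₂ p(x,y)
  p(0,0)=4/25: -0.1600 × log₂(0.1600) = 0.4230
  p(0,1)=4/25: -0.1600 × log₂(0.1600) = 0.4230
  p(0,2)=2/25: -0.0800 × log₂(0.0800) = 0.2915
  p(1,0)=2/25: -0.0800 × log₂(0.0800) = 0.2915
  p(1,1)=3/25: -0.1200 × log₂(0.1200) = 0.3671
  p(1,2)=1/25: -0.0400 × log₂(0.0400) = 0.1858
  p(2,0)=4/25: -0.1600 × log₂(0.1600) = 0.4230
  p(2,1)=2/25: -0.0800 × log₂(0.0800) = 0.2915
  p(2,2)=3/25: -0.1200 × log₂(0.1200) = 0.3671
H(X,Y) = 3.0635 bits


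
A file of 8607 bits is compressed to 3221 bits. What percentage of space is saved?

Space savings = (1 - Compressed/Original) × 100%
= (1 - 3221/8607) × 100%
= 62.58%


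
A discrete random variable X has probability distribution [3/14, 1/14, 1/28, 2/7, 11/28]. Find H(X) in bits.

H(X) = -Σ p(x) log₂ p(x)
  -3/14 × log₂(3/14) = 0.4762
  -1/14 × log₂(1/14) = 0.2720
  -1/28 × log₂(1/28) = 0.1717
  -2/7 × log₂(2/7) = 0.5164
  -11/28 × log₂(11/28) = 0.5295
H(X) = 1.9658 bits


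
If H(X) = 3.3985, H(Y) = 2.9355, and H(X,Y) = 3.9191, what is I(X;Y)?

I(X;Y) = H(X) + H(Y) - H(X,Y)
I(X;Y) = 3.3985 + 2.9355 - 3.9191 = 2.4149 bits


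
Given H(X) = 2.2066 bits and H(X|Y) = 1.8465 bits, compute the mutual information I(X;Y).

I(X;Y) = H(X) - H(X|Y)
I(X;Y) = 2.2066 - 1.8465 = 0.3601 bits


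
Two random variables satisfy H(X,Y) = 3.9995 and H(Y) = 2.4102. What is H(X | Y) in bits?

Chain rule: H(X,Y) = H(X|Y) + H(Y)
H(X|Y) = H(X,Y) - H(Y) = 3.9995 - 2.4102 = 1.5893 bits


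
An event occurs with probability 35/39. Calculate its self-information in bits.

Information content I(x) = -log₂(p(x))
I = -log₂(35/39) = -log₂(0.8974)
I = 0.1561 bits


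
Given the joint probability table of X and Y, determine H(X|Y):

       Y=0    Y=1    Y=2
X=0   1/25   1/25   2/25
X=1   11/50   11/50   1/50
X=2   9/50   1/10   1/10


H(X|Y) = Σ_y p(y) H(X|Y=y)
  p(Y=0) = 11/25, H(X|Y=0) = 1.3420
  p(Y=1) = 9/25, H(X|Y=1) = 1.2997
  p(Y=2) = 1/5, H(X|Y=2) = 1.3610
H(X|Y) = 0.4400×1.3420 + 0.3600×1.2997 + 0.2000×1.3610 = 1.3306 bits


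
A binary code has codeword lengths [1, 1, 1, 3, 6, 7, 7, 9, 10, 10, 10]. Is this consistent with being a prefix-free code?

Kraft inequality: Σ 2^(-l_i) ≤ 1 for prefix-free code
Calculating: 2^(-1) + 2^(-1) + 2^(-1) + 2^(-3) + 2^(-6) + 2^(-7) + 2^(-7) + 2^(-9) + 2^(-10) + 2^(-10) + 2^(-10)
= 0.5 + 0.5 + 0.5 + 0.125 + 0.015625 + 0.0078125 + 0.0078125 + 0.001953125 + 0.0009765625 + 0.0009765625 + 0.0009765625
= 1.6611
Since 1.6611 > 1, prefix-free code does not exist


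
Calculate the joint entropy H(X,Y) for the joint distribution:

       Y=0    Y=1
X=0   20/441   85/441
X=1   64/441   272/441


H(X,Y) = -Σ p(x,y) log₂ p(x,y)
  p(0,0)=20/441: -0.0454 × log₂(0.0454) = 0.2024
  p(0,1)=85/441: -0.1927 × log₂(0.1927) = 0.4578
  p(1,0)=64/441: -0.1451 × log₂(0.1451) = 0.4041
  p(1,1)=272/441: -0.6168 × log₂(0.6168) = 0.4300
H(X,Y) = 1.4943 bits


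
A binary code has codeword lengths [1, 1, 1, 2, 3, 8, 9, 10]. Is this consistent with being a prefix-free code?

Kraft inequality: Σ 2^(-l_i) ≤ 1 for prefix-free code
Calculating: 2^(-1) + 2^(-1) + 2^(-1) + 2^(-2) + 2^(-3) + 2^(-8) + 2^(-9) + 2^(-10)
= 0.5 + 0.5 + 0.5 + 0.25 + 0.125 + 0.00390625 + 0.001953125 + 0.0009765625
= 1.8818
Since 1.8818 > 1, prefix-free code does not exist


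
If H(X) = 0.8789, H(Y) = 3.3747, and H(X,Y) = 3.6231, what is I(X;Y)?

I(X;Y) = H(X) + H(Y) - H(X,Y)
I(X;Y) = 0.8789 + 3.3747 - 3.6231 = 0.6305 bits


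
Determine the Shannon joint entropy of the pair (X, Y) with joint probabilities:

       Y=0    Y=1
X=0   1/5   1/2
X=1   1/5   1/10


H(X,Y) = -Σ p(x,y) log₂ p(x,y)
  p(0,0)=1/5: -0.2000 × log₂(0.2000) = 0.4644
  p(0,1)=1/2: -0.5000 × log₂(0.5000) = 0.5000
  p(1,0)=1/5: -0.2000 × log₂(0.2000) = 0.4644
  p(1,1)=1/10: -0.1000 × log₂(0.1000) = 0.3322
H(X,Y) = 1.7610 bits


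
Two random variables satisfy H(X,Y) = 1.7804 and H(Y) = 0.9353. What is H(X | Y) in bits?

Chain rule: H(X,Y) = H(X|Y) + H(Y)
H(X|Y) = H(X,Y) - H(Y) = 1.7804 - 0.9353 = 0.8451 bits


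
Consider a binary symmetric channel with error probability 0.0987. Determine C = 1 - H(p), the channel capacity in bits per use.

For BSC with error probability p:
C = 1 - H(p) where H(p) is binary entropy
H(0.0987) = -0.0987 × log₂(0.0987) - 0.9013 × log₂(0.9013)
H(p) = 0.4649
C = 1 - 0.4649 = 0.5351 bits/use


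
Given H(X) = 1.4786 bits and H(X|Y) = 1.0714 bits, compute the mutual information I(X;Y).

I(X;Y) = H(X) - H(X|Y)
I(X;Y) = 1.4786 - 1.0714 = 0.4072 bits


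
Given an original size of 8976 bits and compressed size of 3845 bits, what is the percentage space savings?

Space savings = (1 - Compressed/Original) × 100%
= (1 - 3845/8976) × 100%
= 57.16%


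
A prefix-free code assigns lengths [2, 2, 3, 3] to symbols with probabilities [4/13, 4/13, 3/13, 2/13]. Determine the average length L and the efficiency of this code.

Average length L = Σ p_i × l_i = 2.3846 bits
Entropy H = 1.9501 bits
Efficiency η = H/L × 100% = 81.78%


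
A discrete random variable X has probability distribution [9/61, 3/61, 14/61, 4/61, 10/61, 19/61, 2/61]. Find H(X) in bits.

H(X) = -Σ p(x) log₂ p(x)
  -9/61 × log₂(9/61) = 0.4073
  -3/61 × log₂(3/61) = 0.2137
  -14/61 × log₂(14/61) = 0.4873
  -4/61 × log₂(4/61) = 0.2578
  -10/61 × log₂(10/61) = 0.4277
  -19/61 × log₂(19/61) = 0.5242
  -2/61 × log₂(2/61) = 0.1617
H(X) = 2.4796 bits


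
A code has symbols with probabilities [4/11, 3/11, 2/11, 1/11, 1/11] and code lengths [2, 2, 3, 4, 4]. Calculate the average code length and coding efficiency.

Average length L = Σ p_i × l_i = 2.5455 bits
Entropy H = 2.1181 bits
Efficiency η = H/L × 100% = 83.21%


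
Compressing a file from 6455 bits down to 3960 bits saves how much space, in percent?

Space savings = (1 - Compressed/Original) × 100%
= (1 - 3960/6455) × 100%
= 38.65%


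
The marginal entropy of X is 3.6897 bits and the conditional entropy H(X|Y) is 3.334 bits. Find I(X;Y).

I(X;Y) = H(X) - H(X|Y)
I(X;Y) = 3.6897 - 3.334 = 0.3557 bits


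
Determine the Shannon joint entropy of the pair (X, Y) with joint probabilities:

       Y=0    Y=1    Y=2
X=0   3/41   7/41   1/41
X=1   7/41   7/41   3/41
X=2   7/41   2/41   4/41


H(X,Y) = -Σ p(x,y) log₂ p(x,y)
  p(0,0)=3/41: -0.0732 × log₂(0.0732) = 0.2760
  p(0,1)=7/41: -0.1707 × log₂(0.1707) = 0.4354
  p(0,2)=1/41: -0.0244 × log₂(0.0244) = 0.1307
  p(1,0)=7/41: -0.1707 × log₂(0.1707) = 0.4354
  p(1,1)=7/41: -0.1707 × log₂(0.1707) = 0.4354
  p(1,2)=3/41: -0.0732 × log₂(0.0732) = 0.2760
  p(2,0)=7/41: -0.1707 × log₂(0.1707) = 0.4354
  p(2,1)=2/41: -0.0488 × log₂(0.0488) = 0.2126
  p(2,2)=4/41: -0.0976 × log₂(0.0976) = 0.3276
H(X,Y) = 2.9645 bits


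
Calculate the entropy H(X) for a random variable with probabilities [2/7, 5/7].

H(X) = -Σ p(x) log₂ p(x)
  -2/7 × log₂(2/7) = 0.5164
  -5/7 × log₂(5/7) = 0.3467
H(X) = 0.8631 bits


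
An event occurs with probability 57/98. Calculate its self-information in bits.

Information content I(x) = -log₂(p(x))
I = -log₂(57/98) = -log₂(0.5816)
I = 0.7818 bits


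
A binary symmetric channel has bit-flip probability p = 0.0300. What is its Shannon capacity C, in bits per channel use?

For BSC with error probability p:
C = 1 - H(p) where H(p) is binary entropy
H(0.0300) = -0.0300 × log₂(0.0300) - 0.9700 × log₂(0.9700)
H(p) = 0.1944
C = 1 - 0.1944 = 0.8056 bits/use


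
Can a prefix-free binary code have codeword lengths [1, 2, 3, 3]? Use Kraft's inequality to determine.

Kraft inequality: Σ 2^(-l_i) ≤ 1 for prefix-free code
Calculating: 2^(-1) + 2^(-2) + 2^(-3) + 2^(-3)
= 0.5 + 0.25 + 0.125 + 0.125
= 1.0000
Since 1.0000 ≤ 1, prefix-free code exists


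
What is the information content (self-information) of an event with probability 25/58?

Information content I(x) = -log₂(p(x))
I = -log₂(25/58) = -log₂(0.4310)
I = 1.2141 bits


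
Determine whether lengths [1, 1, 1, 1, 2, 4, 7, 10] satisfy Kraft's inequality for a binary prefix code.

Kraft inequality: Σ 2^(-l_i) ≤ 1 for prefix-free code
Calculating: 2^(-1) + 2^(-1) + 2^(-1) + 2^(-1) + 2^(-2) + 2^(-4) + 2^(-7) + 2^(-10)
= 0.5 + 0.5 + 0.5 + 0.5 + 0.25 + 0.0625 + 0.0078125 + 0.0009765625
= 2.3213
Since 2.3213 > 1, prefix-free code does not exist


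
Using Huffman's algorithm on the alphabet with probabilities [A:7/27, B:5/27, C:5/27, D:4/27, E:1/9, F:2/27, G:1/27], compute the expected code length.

Huffman tree construction:
Combine smallest probabilities repeatedly
Resulting codes:
  A: 10 (length 2)
  B: 111 (length 3)
  C: 00 (length 2)
  D: 110 (length 3)
  E: 010 (length 3)
  F: 0111 (length 4)
  G: 0110 (length 4)
Average length = Σ p(s) × length(s) = 2.6667 bits


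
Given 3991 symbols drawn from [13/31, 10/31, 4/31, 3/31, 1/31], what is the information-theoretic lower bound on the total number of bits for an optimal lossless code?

Entropy H = 1.9194 bits/symbol
Minimum bits = H × n = 1.9194 × 3991
= 7660.17 bits


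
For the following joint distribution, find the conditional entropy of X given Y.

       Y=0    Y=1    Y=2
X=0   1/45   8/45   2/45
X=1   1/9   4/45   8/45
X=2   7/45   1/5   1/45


H(X|Y) = Σ_y p(y) H(X|Y=y)
  p(Y=0) = 13/45, H(X|Y=0) = 1.2957
  p(Y=1) = 7/15, H(X|Y=1) = 1.5100
  p(Y=2) = 11/45, H(X|Y=2) = 1.0958
H(X|Y) = 0.2889×1.2957 + 0.4667×1.5100 + 0.2444×1.0958 = 1.3468 bits


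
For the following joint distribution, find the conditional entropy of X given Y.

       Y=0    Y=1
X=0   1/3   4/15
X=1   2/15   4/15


H(X|Y) = Σ_y p(y) H(X|Y=y)
  p(Y=0) = 7/15, H(X|Y=0) = 0.8631
  p(Y=1) = 8/15, H(X|Y=1) = 1.0000
H(X|Y) = 0.4667×0.8631 + 0.5333×1.0000 = 0.9361 bits


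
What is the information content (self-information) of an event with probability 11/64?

Information content I(x) = -log₂(p(x))
I = -log₂(11/64) = -log₂(0.1719)
I = 2.5406 bits


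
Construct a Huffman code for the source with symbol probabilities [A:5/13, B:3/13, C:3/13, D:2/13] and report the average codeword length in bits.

Huffman tree construction:
Combine smallest probabilities repeatedly
Resulting codes:
  A: 11 (length 2)
  B: 01 (length 2)
  C: 10 (length 2)
  D: 00 (length 2)
Average length = Σ p(s) × length(s) = 2.0000 bits


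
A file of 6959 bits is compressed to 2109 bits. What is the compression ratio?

Compression ratio = Original / Compressed
= 6959 / 2109 = 3.30:1


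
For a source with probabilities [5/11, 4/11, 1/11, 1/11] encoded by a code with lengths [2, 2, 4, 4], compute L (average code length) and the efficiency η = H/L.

Average length L = Σ p_i × l_i = 2.3636 bits
Entropy H = 1.6767 bits
Efficiency η = H/L × 100% = 70.94%


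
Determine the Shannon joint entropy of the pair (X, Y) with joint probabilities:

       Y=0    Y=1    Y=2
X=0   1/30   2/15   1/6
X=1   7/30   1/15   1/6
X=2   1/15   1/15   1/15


H(X,Y) = -Σ p(x,y) log₂ p(x,y)
  p(0,0)=1/30: -0.0333 × log₂(0.0333) = 0.1636
  p(0,1)=2/15: -0.1333 × log₂(0.1333) = 0.3876
  p(0,2)=1/6: -0.1667 × log₂(0.1667) = 0.4308
  p(1,0)=7/30: -0.2333 × log₂(0.2333) = 0.4899
  p(1,1)=1/15: -0.0667 × log₂(0.0667) = 0.2605
  p(1,2)=1/6: -0.1667 × log₂(0.1667) = 0.4308
  p(2,0)=1/15: -0.0667 × log₂(0.0667) = 0.2605
  p(2,1)=1/15: -0.0667 × log₂(0.0667) = 0.2605
  p(2,2)=1/15: -0.0667 × log₂(0.0667) = 0.2605
H(X,Y) = 2.9445 bits


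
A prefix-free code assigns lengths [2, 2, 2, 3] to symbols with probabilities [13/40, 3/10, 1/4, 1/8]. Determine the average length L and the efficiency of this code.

Average length L = Σ p_i × l_i = 2.1250 bits
Entropy H = 1.9231 bits
Efficiency η = H/L × 100% = 90.50%


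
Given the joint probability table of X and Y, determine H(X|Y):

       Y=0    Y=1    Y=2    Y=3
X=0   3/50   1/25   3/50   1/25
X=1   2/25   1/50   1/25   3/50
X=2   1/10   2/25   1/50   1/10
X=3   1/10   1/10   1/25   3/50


H(X|Y) = Σ_y p(y) H(X|Y=y)
  p(Y=0) = 17/50, H(X|Y=0) = 1.9713
  p(Y=1) = 6/25, H(X|Y=1) = 1.7842
  p(Y=2) = 4/25, H(X|Y=2) = 1.9056
  p(Y=3) = 13/50, H(X|Y=3) = 1.9220
H(X|Y) = 0.3400×1.9713 + 0.2400×1.7842 + 0.1600×1.9056 + 0.2600×1.9220 = 1.9031 bits


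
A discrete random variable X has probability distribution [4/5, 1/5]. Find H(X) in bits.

H(X) = -Σ p(x) log₂ p(x)
  -4/5 × log₂(4/5) = 0.2575
  -1/5 × log₂(1/5) = 0.4644
H(X) = 0.7219 bits


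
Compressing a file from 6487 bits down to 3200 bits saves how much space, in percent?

Space savings = (1 - Compressed/Original) × 100%
= (1 - 3200/6487) × 100%
= 50.67%


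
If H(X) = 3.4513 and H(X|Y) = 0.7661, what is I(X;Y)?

I(X;Y) = H(X) - H(X|Y)
I(X;Y) = 3.4513 - 0.7661 = 2.6852 bits


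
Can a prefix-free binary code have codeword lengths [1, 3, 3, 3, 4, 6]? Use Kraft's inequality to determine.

Kraft inequality: Σ 2^(-l_i) ≤ 1 for prefix-free code
Calculating: 2^(-1) + 2^(-3) + 2^(-3) + 2^(-3) + 2^(-4) + 2^(-6)
= 0.5 + 0.125 + 0.125 + 0.125 + 0.0625 + 0.015625
= 0.9531
Since 0.9531 ≤ 1, prefix-free code exists


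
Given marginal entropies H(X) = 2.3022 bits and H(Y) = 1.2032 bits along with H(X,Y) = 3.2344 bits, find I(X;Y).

I(X;Y) = H(X) + H(Y) - H(X,Y)
I(X;Y) = 2.3022 + 1.2032 - 3.2344 = 0.271 bits


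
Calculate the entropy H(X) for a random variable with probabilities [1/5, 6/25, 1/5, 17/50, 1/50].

H(X) = -Σ p(x) log₂ p(x)
  -1/5 × log₂(1/5) = 0.4644
  -6/25 × log₂(6/25) = 0.4941
  -1/5 × log₂(1/5) = 0.4644
  -17/50 × log₂(17/50) = 0.5292
  -1/50 × log₂(1/50) = 0.1129
H(X) = 2.0650 bits


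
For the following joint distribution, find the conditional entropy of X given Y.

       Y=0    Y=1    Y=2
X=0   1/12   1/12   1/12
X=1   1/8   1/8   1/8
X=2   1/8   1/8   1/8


H(X|Y) = Σ_y p(y) H(X|Y=y)
  p(Y=0) = 1/3, H(X|Y=0) = 1.5613
  p(Y=1) = 1/3, H(X|Y=1) = 1.5613
  p(Y=2) = 1/3, H(X|Y=2) = 1.5613
H(X|Y) = 0.3333×1.5613 + 0.3333×1.5613 + 0.3333×1.5613 = 1.5613 bits


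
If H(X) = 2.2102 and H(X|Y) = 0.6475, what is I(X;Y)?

I(X;Y) = H(X) - H(X|Y)
I(X;Y) = 2.2102 - 0.6475 = 1.5627 bits


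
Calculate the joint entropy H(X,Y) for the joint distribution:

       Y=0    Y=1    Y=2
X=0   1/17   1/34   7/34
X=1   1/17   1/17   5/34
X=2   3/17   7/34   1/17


H(X,Y) = -Σ p(x,y) log₂ p(x,y)
  p(0,0)=1/17: -0.0588 × log₂(0.0588) = 0.2404
  p(0,1)=1/34: -0.0294 × log₂(0.0294) = 0.1496
  p(0,2)=7/34: -0.2059 × log₂(0.2059) = 0.4694
  p(1,0)=1/17: -0.0588 × log₂(0.0588) = 0.2404
  p(1,1)=1/17: -0.0588 × log₂(0.0588) = 0.2404
  p(1,2)=5/34: -0.1471 × log₂(0.1471) = 0.4067
  p(2,0)=3/17: -0.1765 × log₂(0.1765) = 0.4416
  p(2,1)=7/34: -0.2059 × log₂(0.2059) = 0.4694
  p(2,2)=1/17: -0.0588 × log₂(0.0588) = 0.2404
H(X,Y) = 2.8986 bits


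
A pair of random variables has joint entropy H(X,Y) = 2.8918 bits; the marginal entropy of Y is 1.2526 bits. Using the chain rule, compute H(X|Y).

Chain rule: H(X,Y) = H(X|Y) + H(Y)
H(X|Y) = H(X,Y) - H(Y) = 2.8918 - 1.2526 = 1.6392 bits


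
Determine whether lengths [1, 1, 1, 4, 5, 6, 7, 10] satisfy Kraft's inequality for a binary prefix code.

Kraft inequality: Σ 2^(-l_i) ≤ 1 for prefix-free code
Calculating: 2^(-1) + 2^(-1) + 2^(-1) + 2^(-4) + 2^(-5) + 2^(-6) + 2^(-7) + 2^(-10)
= 0.5 + 0.5 + 0.5 + 0.0625 + 0.03125 + 0.015625 + 0.0078125 + 0.0009765625
= 1.6182
Since 1.6182 > 1, prefix-free code does not exist


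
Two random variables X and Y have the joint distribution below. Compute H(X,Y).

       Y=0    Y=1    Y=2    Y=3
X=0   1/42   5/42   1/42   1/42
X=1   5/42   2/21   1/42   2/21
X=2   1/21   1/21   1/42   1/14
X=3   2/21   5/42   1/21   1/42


H(X,Y) = -Σ p(x,y) log₂ p(x,y)
  p(0,0)=1/42: -0.0238 × log₂(0.0238) = 0.1284
  p(0,1)=5/42: -0.1190 × log₂(0.1190) = 0.3655
  p(0,2)=1/42: -0.0238 × log₂(0.0238) = 0.1284
  p(0,3)=1/42: -0.0238 × log₂(0.0238) = 0.1284
  p(1,0)=5/42: -0.1190 × log₂(0.1190) = 0.3655
  p(1,1)=2/21: -0.0952 × log₂(0.0952) = 0.3231
  p(1,2)=1/42: -0.0238 × log₂(0.0238) = 0.1284
  p(1,3)=2/21: -0.0952 × log₂(0.0952) = 0.3231
  p(2,0)=1/21: -0.0476 × log₂(0.0476) = 0.2092
  p(2,1)=1/21: -0.0476 × log₂(0.0476) = 0.2092
  p(2,2)=1/42: -0.0238 × log₂(0.0238) = 0.1284
  p(2,3)=1/14: -0.0714 × log₂(0.0714) = 0.2720
  p(3,0)=2/21: -0.0952 × log₂(0.0952) = 0.3231
  p(3,1)=5/42: -0.1190 × log₂(0.1190) = 0.3655
  p(3,2)=1/21: -0.0476 × log₂(0.0476) = 0.2092
  p(3,3)=1/42: -0.0238 × log₂(0.0238) = 0.1284
H(X,Y) = 3.7356 bits


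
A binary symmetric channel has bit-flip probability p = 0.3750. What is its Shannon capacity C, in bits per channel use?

For BSC with error probability p:
C = 1 - H(p) where H(p) is binary entropy
H(0.3750) = -0.3750 × log₂(0.3750) - 0.6250 × log₂(0.6250)
H(p) = 0.9544
C = 1 - 0.9544 = 0.0456 bits/use


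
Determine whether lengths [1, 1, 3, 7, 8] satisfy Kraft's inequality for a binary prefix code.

Kraft inequality: Σ 2^(-l_i) ≤ 1 for prefix-free code
Calculating: 2^(-1) + 2^(-1) + 2^(-3) + 2^(-7) + 2^(-8)
= 0.5 + 0.5 + 0.125 + 0.0078125 + 0.00390625
= 1.1367
Since 1.1367 > 1, prefix-free code does not exist


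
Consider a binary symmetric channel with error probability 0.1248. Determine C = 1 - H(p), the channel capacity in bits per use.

For BSC with error probability p:
C = 1 - H(p) where H(p) is binary entropy
H(0.1248) = -0.1248 × log₂(0.1248) - 0.8752 × log₂(0.8752)
H(p) = 0.5430
C = 1 - 0.5430 = 0.4570 bits/use


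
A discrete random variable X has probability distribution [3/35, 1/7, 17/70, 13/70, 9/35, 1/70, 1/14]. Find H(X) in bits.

H(X) = -Σ p(x) log₂ p(x)
  -3/35 × log₂(3/35) = 0.3038
  -1/7 × log₂(1/7) = 0.4011
  -17/70 × log₂(17/70) = 0.4959
  -13/70 × log₂(13/70) = 0.4511
  -9/35 × log₂(9/35) = 0.5038
  -1/70 × log₂(1/70) = 0.0876
  -1/14 × log₂(1/14) = 0.2720
H(X) = 2.5151 bits


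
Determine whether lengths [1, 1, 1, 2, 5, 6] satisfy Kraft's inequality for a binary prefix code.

Kraft inequality: Σ 2^(-l_i) ≤ 1 for prefix-free code
Calculating: 2^(-1) + 2^(-1) + 2^(-1) + 2^(-2) + 2^(-5) + 2^(-6)
= 0.5 + 0.5 + 0.5 + 0.25 + 0.03125 + 0.015625
= 1.7969
Since 1.7969 > 1, prefix-free code does not exist


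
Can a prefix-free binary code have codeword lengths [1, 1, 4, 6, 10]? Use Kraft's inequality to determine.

Kraft inequality: Σ 2^(-l_i) ≤ 1 for prefix-free code
Calculating: 2^(-1) + 2^(-1) + 2^(-4) + 2^(-6) + 2^(-10)
= 0.5 + 0.5 + 0.0625 + 0.015625 + 0.0009765625
= 1.0791
Since 1.0791 > 1, prefix-free code does not exist


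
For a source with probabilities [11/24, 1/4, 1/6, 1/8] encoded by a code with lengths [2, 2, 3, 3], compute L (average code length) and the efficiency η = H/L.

Average length L = Σ p_i × l_i = 2.2917 bits
Entropy H = 1.8217 bits
Efficiency η = H/L × 100% = 79.49%


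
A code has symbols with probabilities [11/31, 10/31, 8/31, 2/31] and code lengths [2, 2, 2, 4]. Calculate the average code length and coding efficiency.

Average length L = Σ p_i × l_i = 2.1290 bits
Entropy H = 1.8164 bits
Efficiency η = H/L × 100% = 85.31%


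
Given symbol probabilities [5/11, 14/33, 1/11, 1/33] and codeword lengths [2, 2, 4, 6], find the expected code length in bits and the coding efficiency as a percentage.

Average length L = Σ p_i × l_i = 2.3030 bits
Entropy H = 1.5092 bits
Efficiency η = H/L × 100% = 65.53%


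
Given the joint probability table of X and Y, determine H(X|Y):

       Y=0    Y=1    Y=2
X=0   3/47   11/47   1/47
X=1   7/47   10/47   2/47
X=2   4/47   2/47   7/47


H(X|Y) = Σ_y p(y) H(X|Y=y)
  p(Y=0) = 14/47, H(X|Y=0) = 1.4926
  p(Y=1) = 23/47, H(X|Y=1) = 1.3378
  p(Y=2) = 10/47, H(X|Y=2) = 1.1568
H(X|Y) = 0.2979×1.4926 + 0.4894×1.3378 + 0.2128×1.1568 = 1.3454 bits


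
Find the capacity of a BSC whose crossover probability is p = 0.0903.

For BSC with error probability p:
C = 1 - H(p) where H(p) is binary entropy
H(0.0903) = -0.0903 × log₂(0.0903) - 0.9097 × log₂(0.9097)
H(p) = 0.4375
C = 1 - 0.4375 = 0.5625 bits/use


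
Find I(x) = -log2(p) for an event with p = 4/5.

Information content I(x) = -log₂(p(x))
I = -log₂(4/5) = -log₂(0.8000)
I = 0.3219 bits


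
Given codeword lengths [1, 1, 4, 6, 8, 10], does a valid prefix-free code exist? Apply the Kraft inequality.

Kraft inequality: Σ 2^(-l_i) ≤ 1 for prefix-free code
Calculating: 2^(-1) + 2^(-1) + 2^(-4) + 2^(-6) + 2^(-8) + 2^(-10)
= 0.5 + 0.5 + 0.0625 + 0.015625 + 0.00390625 + 0.0009765625
= 1.0830
Since 1.0830 > 1, prefix-free code does not exist


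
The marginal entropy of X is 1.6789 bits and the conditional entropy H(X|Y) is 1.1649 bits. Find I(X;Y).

I(X;Y) = H(X) - H(X|Y)
I(X;Y) = 1.6789 - 1.1649 = 0.514 bits


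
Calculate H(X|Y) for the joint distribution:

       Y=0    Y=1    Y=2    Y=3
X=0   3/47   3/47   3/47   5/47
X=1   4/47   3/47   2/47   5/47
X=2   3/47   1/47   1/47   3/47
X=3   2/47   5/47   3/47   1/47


H(X|Y) = Σ_y p(y) H(X|Y=y)
  p(Y=0) = 12/47, H(X|Y=0) = 1.9591
  p(Y=1) = 12/47, H(X|Y=1) = 1.8250
  p(Y=2) = 9/47, H(X|Y=2) = 1.8911
  p(Y=3) = 14/47, H(X|Y=3) = 1.8092
H(X|Y) = 0.2553×1.9591 + 0.2553×1.8250 + 0.1915×1.8911 + 0.2979×1.8092 = 1.8672 bits


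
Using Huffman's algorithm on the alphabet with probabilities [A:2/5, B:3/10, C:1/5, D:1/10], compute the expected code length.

Huffman tree construction:
Combine smallest probabilities repeatedly
Resulting codes:
  A: 0 (length 1)
  B: 10 (length 2)
  C: 111 (length 3)
  D: 110 (length 3)
Average length = Σ p(s) × length(s) = 1.9000 bits


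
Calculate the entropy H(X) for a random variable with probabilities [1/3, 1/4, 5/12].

H(X) = -Σ p(x) log₂ p(x)
  -1/3 × log₂(1/3) = 0.5283
  -1/4 × log₂(1/4) = 0.5000
  -5/12 × log₂(5/12) = 0.5263
H(X) = 1.5546 bits


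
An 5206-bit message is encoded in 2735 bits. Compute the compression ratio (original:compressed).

Compression ratio = Original / Compressed
= 5206 / 2735 = 1.90:1


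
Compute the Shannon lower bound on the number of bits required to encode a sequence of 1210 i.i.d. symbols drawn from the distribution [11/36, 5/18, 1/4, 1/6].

Entropy H = 1.9668 bits/symbol
Minimum bits = H × n = 1.9668 × 1210
= 2379.84 bits


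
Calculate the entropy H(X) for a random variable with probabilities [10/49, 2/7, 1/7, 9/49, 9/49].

H(X) = -Σ p(x) log₂ p(x)
  -10/49 × log₂(10/49) = 0.4679
  -2/7 × log₂(2/7) = 0.5164
  -1/7 × log₂(1/7) = 0.4011
  -9/49 × log₂(9/49) = 0.4490
  -9/49 × log₂(9/49) = 0.4490
H(X) = 2.2834 bits


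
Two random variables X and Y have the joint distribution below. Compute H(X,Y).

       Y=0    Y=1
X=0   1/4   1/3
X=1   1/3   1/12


H(X,Y) = -Σ p(x,y) log₂ p(x,y)
  p(0,0)=1/4: -0.2500 × log₂(0.2500) = 0.5000
  p(0,1)=1/3: -0.3333 × log₂(0.3333) = 0.5283
  p(1,0)=1/3: -0.3333 × log₂(0.3333) = 0.5283
  p(1,1)=1/12: -0.0833 × log₂(0.0833) = 0.2987
H(X,Y) = 1.8554 bits


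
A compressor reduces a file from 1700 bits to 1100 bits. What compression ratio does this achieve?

Compression ratio = Original / Compressed
= 1700 / 1100 = 1.55:1


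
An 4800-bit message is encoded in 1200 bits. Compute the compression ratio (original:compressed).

Compression ratio = Original / Compressed
= 4800 / 1200 = 4.00:1


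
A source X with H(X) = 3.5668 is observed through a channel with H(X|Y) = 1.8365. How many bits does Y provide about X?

I(X;Y) = H(X) - H(X|Y)
I(X;Y) = 3.5668 - 1.8365 = 1.7303 bits


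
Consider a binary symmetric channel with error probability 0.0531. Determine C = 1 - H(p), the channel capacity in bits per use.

For BSC with error probability p:
C = 1 - H(p) where H(p) is binary entropy
H(0.0531) = -0.0531 × log₂(0.0531) - 0.9469 × log₂(0.9469)
H(p) = 0.2994
C = 1 - 0.2994 = 0.7006 bits/use


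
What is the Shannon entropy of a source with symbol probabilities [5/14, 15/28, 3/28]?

H(X) = -Σ p(x) log₂ p(x)
  -5/14 × log₂(5/14) = 0.5305
  -15/28 × log₂(15/28) = 0.4824
  -3/28 × log₂(3/28) = 0.3453
H(X) = 1.3582 bits


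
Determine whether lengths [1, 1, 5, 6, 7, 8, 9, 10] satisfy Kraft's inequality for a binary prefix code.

Kraft inequality: Σ 2^(-l_i) ≤ 1 for prefix-free code
Calculating: 2^(-1) + 2^(-1) + 2^(-5) + 2^(-6) + 2^(-7) + 2^(-8) + 2^(-9) + 2^(-10)
= 0.5 + 0.5 + 0.03125 + 0.015625 + 0.0078125 + 0.00390625 + 0.001953125 + 0.0009765625
= 1.0615
Since 1.0615 > 1, prefix-free code does not exist


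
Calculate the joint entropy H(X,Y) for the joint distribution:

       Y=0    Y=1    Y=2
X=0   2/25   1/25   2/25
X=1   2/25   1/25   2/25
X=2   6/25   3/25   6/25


H(X,Y) = -Σ p(x,y) log₂ p(x,y)
  p(0,0)=2/25: -0.0800 × log₂(0.0800) = 0.2915
  p(0,1)=1/25: -0.0400 × log₂(0.0400) = 0.1858
  p(0,2)=2/25: -0.0800 × log₂(0.0800) = 0.2915
  p(1,0)=2/25: -0.0800 × log₂(0.0800) = 0.2915
  p(1,1)=1/25: -0.0400 × log₂(0.0400) = 0.1858
  p(1,2)=2/25: -0.0800 × log₂(0.0800) = 0.2915
  p(2,0)=6/25: -0.2400 × log₂(0.2400) = 0.4941
  p(2,1)=3/25: -0.1200 × log₂(0.1200) = 0.3671
  p(2,2)=6/25: -0.2400 × log₂(0.2400) = 0.4941
H(X,Y) = 2.8929 bits


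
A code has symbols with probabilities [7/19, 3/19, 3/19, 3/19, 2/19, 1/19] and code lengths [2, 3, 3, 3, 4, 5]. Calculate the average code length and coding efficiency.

Average length L = Σ p_i × l_i = 2.8421 bits
Entropy H = 2.3576 bits
Efficiency η = H/L × 100% = 82.95%


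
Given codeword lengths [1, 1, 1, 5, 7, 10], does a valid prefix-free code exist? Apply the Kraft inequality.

Kraft inequality: Σ 2^(-l_i) ≤ 1 for prefix-free code
Calculating: 2^(-1) + 2^(-1) + 2^(-1) + 2^(-5) + 2^(-7) + 2^(-10)
= 0.5 + 0.5 + 0.5 + 0.03125 + 0.0078125 + 0.0009765625
= 1.5400
Since 1.5400 > 1, prefix-free code does not exist


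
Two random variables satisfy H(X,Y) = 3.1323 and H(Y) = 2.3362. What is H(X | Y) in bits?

Chain rule: H(X,Y) = H(X|Y) + H(Y)
H(X|Y) = H(X,Y) - H(Y) = 3.1323 - 2.3362 = 0.7961 bits


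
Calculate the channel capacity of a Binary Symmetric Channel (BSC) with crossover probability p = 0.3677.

For BSC with error probability p:
C = 1 - H(p) where H(p) is binary entropy
H(0.3677) = -0.3677 × log₂(0.3677) - 0.6323 × log₂(0.6323)
H(p) = 0.9489
C = 1 - 0.9489 = 0.0511 bits/use


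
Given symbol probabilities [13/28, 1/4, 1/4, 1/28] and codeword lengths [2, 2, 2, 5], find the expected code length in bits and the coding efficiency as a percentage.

Average length L = Σ p_i × l_i = 2.1071 bits
Entropy H = 1.6856 bits
Efficiency η = H/L × 100% = 80.00%


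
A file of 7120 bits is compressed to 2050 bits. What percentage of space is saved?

Space savings = (1 - Compressed/Original) × 100%
= (1 - 2050/7120) × 100%
= 71.21%


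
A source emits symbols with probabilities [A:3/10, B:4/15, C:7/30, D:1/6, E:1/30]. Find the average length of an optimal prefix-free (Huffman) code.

Huffman tree construction:
Combine smallest probabilities repeatedly
Resulting codes:
  A: 11 (length 2)
  B: 10 (length 2)
  C: 01 (length 2)
  D: 001 (length 3)
  E: 000 (length 3)
Average length = Σ p(s) × length(s) = 2.2000 bits


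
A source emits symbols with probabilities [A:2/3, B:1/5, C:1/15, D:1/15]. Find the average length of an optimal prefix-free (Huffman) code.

Huffman tree construction:
Combine smallest probabilities repeatedly
Resulting codes:
  A: 1 (length 1)
  B: 01 (length 2)
  C: 000 (length 3)
  D: 001 (length 3)
Average length = Σ p(s) × length(s) = 1.4667 bits


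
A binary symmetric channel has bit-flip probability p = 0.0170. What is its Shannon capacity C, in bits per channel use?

For BSC with error probability p:
C = 1 - H(p) where H(p) is binary entropy
H(0.0170) = -0.0170 × log₂(0.0170) - 0.9830 × log₂(0.9830)
H(p) = 0.1242
C = 1 - 0.1242 = 0.8758 bits/use


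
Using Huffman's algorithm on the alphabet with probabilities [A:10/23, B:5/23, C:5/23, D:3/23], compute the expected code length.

Huffman tree construction:
Combine smallest probabilities repeatedly
Resulting codes:
  A: 0 (length 1)
  B: 111 (length 3)
  C: 10 (length 2)
  D: 110 (length 3)
Average length = Σ p(s) × length(s) = 1.9130 bits


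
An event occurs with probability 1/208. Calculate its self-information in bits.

Information content I(x) = -log₂(p(x))
I = -log₂(1/208) = -log₂(0.0048)
I = 7.7004 bits


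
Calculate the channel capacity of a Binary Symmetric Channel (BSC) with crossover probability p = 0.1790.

For BSC with error probability p:
C = 1 - H(p) where H(p) is binary entropy
H(0.1790) = -0.1790 × log₂(0.1790) - 0.8210 × log₂(0.8210)
H(p) = 0.6779
C = 1 - 0.6779 = 0.3221 bits/use


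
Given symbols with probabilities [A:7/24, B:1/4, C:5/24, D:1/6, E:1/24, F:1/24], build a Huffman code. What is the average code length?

Huffman tree construction:
Combine smallest probabilities repeatedly
Resulting codes:
  A: 11 (length 2)
  B: 01 (length 2)
  C: 00 (length 2)
  D: 101 (length 3)
  E: 1000 (length 4)
  F: 1001 (length 4)
Average length = Σ p(s) × length(s) = 2.3333 bits


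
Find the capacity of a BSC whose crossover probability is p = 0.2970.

For BSC with error probability p:
C = 1 - H(p) where H(p) is binary entropy
H(0.2970) = -0.2970 × log₂(0.2970) - 0.7030 × log₂(0.7030)
H(p) = 0.8776
C = 1 - 0.8776 = 0.1224 bits/use


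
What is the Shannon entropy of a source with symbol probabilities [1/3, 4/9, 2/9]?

H(X) = -Σ p(x) log₂ p(x)
  -1/3 × log₂(1/3) = 0.5283
  -4/9 × log₂(4/9) = 0.5200
  -2/9 × log₂(2/9) = 0.4822
H(X) = 1.5305 bits


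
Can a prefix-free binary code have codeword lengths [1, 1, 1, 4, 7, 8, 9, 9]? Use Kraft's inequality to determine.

Kraft inequality: Σ 2^(-l_i) ≤ 1 for prefix-free code
Calculating: 2^(-1) + 2^(-1) + 2^(-1) + 2^(-4) + 2^(-7) + 2^(-8) + 2^(-9) + 2^(-9)
= 0.5 + 0.5 + 0.5 + 0.0625 + 0.0078125 + 0.00390625 + 0.001953125 + 0.001953125
= 1.5781
Since 1.5781 > 1, prefix-free code does not exist


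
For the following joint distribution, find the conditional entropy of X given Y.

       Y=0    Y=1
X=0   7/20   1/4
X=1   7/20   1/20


H(X|Y) = Σ_y p(y) H(X|Y=y)
  p(Y=0) = 7/10, H(X|Y=0) = 1.0000
  p(Y=1) = 3/10, H(X|Y=1) = 0.6500
H(X|Y) = 0.7000×1.0000 + 0.3000×0.6500 = 0.8950 bits


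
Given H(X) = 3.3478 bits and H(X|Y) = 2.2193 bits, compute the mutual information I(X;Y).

I(X;Y) = H(X) - H(X|Y)
I(X;Y) = 3.3478 - 2.2193 = 1.1285 bits


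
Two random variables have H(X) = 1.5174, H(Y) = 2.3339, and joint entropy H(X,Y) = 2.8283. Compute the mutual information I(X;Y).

I(X;Y) = H(X) + H(Y) - H(X,Y)
I(X;Y) = 1.5174 + 2.3339 - 2.8283 = 1.023 bits


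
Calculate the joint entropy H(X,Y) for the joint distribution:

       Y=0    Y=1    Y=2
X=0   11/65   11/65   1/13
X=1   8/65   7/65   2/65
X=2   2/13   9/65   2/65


H(X,Y) = -Σ p(x,y) log₂ p(x,y)
  p(0,0)=11/65: -0.1692 × log₂(0.1692) = 0.4337
  p(0,1)=11/65: -0.1692 × log₂(0.1692) = 0.4337
  p(0,2)=1/13: -0.0769 × log₂(0.0769) = 0.2846
  p(1,0)=8/65: -0.1231 × log₂(0.1231) = 0.3720
  p(1,1)=7/65: -0.1077 × log₂(0.1077) = 0.3462
  p(1,2)=2/65: -0.0308 × log₂(0.0308) = 0.1545
  p(2,0)=2/13: -0.1538 × log₂(0.1538) = 0.4155
  p(2,1)=9/65: -0.1385 × log₂(0.1385) = 0.3950
  p(2,2)=2/65: -0.0308 × log₂(0.0308) = 0.1545
H(X,Y) = 2.9898 bits


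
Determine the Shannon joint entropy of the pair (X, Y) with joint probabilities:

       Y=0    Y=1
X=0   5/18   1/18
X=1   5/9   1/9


H(X,Y) = -Σ p(x,y) log₂ p(x,y)
  p(0,0)=5/18: -0.2778 × log₂(0.2778) = 0.5133
  p(0,1)=1/18: -0.0556 × log₂(0.0556) = 0.2317
  p(1,0)=5/9: -0.5556 × log₂(0.5556) = 0.4711
  p(1,1)=1/9: -0.1111 × log₂(0.1111) = 0.3522
H(X,Y) = 1.5683 bits


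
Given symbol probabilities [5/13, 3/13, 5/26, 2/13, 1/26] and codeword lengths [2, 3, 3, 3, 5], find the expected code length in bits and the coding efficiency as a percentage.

Average length L = Σ p_i × l_i = 2.6923 bits
Entropy H = 2.0720 bits
Efficiency η = H/L × 100% = 76.96%


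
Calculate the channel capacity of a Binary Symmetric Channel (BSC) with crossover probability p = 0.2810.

For BSC with error probability p:
C = 1 - H(p) where H(p) is binary entropy
H(0.2810) = -0.2810 × log₂(0.2810) - 0.7190 × log₂(0.7190)
H(p) = 0.8568
C = 1 - 0.8568 = 0.1432 bits/use


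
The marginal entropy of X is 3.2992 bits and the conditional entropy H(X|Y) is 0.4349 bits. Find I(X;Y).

I(X;Y) = H(X) - H(X|Y)
I(X;Y) = 3.2992 - 0.4349 = 2.8643 bits


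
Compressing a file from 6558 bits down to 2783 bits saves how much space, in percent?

Space savings = (1 - Compressed/Original) × 100%
= (1 - 2783/6558) × 100%
= 57.56%


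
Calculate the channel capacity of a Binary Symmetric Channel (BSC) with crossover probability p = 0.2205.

For BSC with error probability p:
C = 1 - H(p) where H(p) is binary entropy
H(0.2205) = -0.2205 × log₂(0.2205) - 0.7795 × log₂(0.7795)
H(p) = 0.7611
C = 1 - 0.7611 = 0.2389 bits/use


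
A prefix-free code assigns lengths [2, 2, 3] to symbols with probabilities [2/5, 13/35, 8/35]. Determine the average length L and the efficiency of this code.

Average length L = Σ p_i × l_i = 2.2286 bits
Entropy H = 1.5462 bits
Efficiency η = H/L × 100% = 69.38%


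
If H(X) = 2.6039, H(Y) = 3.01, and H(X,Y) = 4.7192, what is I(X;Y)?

I(X;Y) = H(X) + H(Y) - H(X,Y)
I(X;Y) = 2.6039 + 3.01 - 4.7192 = 0.8947 bits


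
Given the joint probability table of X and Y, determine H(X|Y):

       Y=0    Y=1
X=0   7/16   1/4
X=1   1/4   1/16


H(X|Y) = Σ_y p(y) H(X|Y=y)
  p(Y=0) = 11/16, H(X|Y=0) = 0.9457
  p(Y=1) = 5/16, H(X|Y=1) = 0.7219
H(X|Y) = 0.6875×0.9457 + 0.3125×0.7219 = 0.8757 bits


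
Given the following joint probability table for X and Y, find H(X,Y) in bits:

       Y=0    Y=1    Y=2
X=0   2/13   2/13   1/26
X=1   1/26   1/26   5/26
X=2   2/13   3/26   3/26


H(X,Y) = -Σ p(x,y) log₂ p(x,y)
  p(0,0)=2/13: -0.1538 × log₂(0.1538) = 0.4155
  p(0,1)=2/13: -0.1538 × log₂(0.1538) = 0.4155
  p(0,2)=1/26: -0.0385 × log₂(0.0385) = 0.1808
  p(1,0)=1/26: -0.0385 × log₂(0.0385) = 0.1808
  p(1,1)=1/26: -0.0385 × log₂(0.0385) = 0.1808
  p(1,2)=5/26: -0.1923 × log₂(0.1923) = 0.4574
  p(2,0)=2/13: -0.1538 × log₂(0.1538) = 0.4155
  p(2,1)=3/26: -0.1154 × log₂(0.1154) = 0.3595
  p(2,2)=3/26: -0.1154 × log₂(0.1154) = 0.3595
H(X,Y) = 2.9651 bits


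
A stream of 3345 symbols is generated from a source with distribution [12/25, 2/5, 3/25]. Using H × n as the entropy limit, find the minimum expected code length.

Entropy H = 1.4041 bits/symbol
Minimum bits = H × n = 1.4041 × 3345
= 4696.74 bits


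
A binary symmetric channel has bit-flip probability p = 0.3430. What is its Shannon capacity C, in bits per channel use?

For BSC with error probability p:
C = 1 - H(p) where H(p) is binary entropy
H(0.3430) = -0.3430 × log₂(0.3430) - 0.6570 × log₂(0.6570)
H(p) = 0.9277
C = 1 - 0.9277 = 0.0723 bits/use


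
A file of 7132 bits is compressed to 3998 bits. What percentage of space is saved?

Space savings = (1 - Compressed/Original) × 100%
= (1 - 3998/7132) × 100%
= 43.94%


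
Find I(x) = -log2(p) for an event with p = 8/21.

Information content I(x) = -log₂(p(x))
I = -log₂(8/21) = -log₂(0.3810)
I = 1.3923 bits


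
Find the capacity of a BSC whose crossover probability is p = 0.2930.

For BSC with error probability p:
C = 1 - H(p) where H(p) is binary entropy
H(0.2930) = -0.2930 × log₂(0.2930) - 0.7070 × log₂(0.7070)
H(p) = 0.8726
C = 1 - 0.8726 = 0.1274 bits/use


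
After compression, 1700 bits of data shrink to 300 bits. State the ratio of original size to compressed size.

Compression ratio = Original / Compressed
= 1700 / 300 = 5.67:1


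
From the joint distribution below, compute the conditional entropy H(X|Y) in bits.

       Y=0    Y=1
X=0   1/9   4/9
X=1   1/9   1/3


H(X|Y) = Σ_y p(y) H(X|Y=y)
  p(Y=0) = 2/9, H(X|Y=0) = 1.0000
  p(Y=1) = 7/9, H(X|Y=1) = 0.9852
H(X|Y) = 0.2222×1.0000 + 0.7778×0.9852 = 0.9885 bits


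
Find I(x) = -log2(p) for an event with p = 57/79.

Information content I(x) = -log₂(p(x))
I = -log₂(57/79) = -log₂(0.7215)
I = 0.4709 bits


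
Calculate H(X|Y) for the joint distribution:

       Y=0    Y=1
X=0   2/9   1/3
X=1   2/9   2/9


H(X|Y) = Σ_y p(y) H(X|Y=y)
  p(Y=0) = 4/9, H(X|Y=0) = 1.0000
  p(Y=1) = 5/9, H(X|Y=1) = 0.9710
H(X|Y) = 0.4444×1.0000 + 0.5556×0.9710 = 0.9839 bits
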